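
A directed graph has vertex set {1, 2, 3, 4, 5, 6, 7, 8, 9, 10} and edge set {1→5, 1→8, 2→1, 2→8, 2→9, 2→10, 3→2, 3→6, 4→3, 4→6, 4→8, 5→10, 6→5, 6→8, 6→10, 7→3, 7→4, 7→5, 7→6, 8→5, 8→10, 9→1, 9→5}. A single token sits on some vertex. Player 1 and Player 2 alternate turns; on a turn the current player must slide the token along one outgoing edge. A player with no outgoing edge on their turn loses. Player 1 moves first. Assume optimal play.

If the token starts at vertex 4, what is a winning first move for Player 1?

Move to 3.

Label each position W (a win for the player to move) or L (a loss). A position with no legal move is L; any other position is W exactly when some move reaches an L, and L when every move reaches a W.
Every edge goes from a vertex to one that appears earlier in the order 10, 5, 8, 6, 1, 9, 2, 3, 4, 7, so processing vertices in that order labels each vertex after all of its successors.
10: no outgoing edge → L
5: can move to 10, which is L ⇒ W
8: can move to 10, which is L ⇒ W
6: can move to 10, which is L ⇒ W
1: moves to 8(W), 5(W); every one is W ⇒ L
9: can move to 1, which is L ⇒ W
2: can move to 1, which is L ⇒ W
3: moves to 2(W), 6(W); every one is W ⇒ L
4: can move to 3, which is L ⇒ W
7: can move to 3, which is L ⇒ W
From 4, the L positions reachable in one move are: 3.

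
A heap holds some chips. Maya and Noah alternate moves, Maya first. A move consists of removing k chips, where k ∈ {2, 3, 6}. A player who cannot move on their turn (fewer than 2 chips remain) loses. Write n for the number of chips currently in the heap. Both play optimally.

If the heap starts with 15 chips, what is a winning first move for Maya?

Classify positions by backward induction: terminal positions (no move available) are L. From any other position, the mover wins iff some move reaches an L.
n=0: no move → L
n=1: no move → L
n=2: reaches L-position 0 → W
n=3: reaches L-position 1 → W
n=4: reaches L-position 1 → W
n=5: only reaches 3(W), 2(W), all W → L
n=6: reaches L-position 0 → W
n=7: reaches L-position 5 → W
n=8: reaches L-position 5 → W
n=9: only reaches 7(W), 6(W), 3(W), all W → L
n=10: only reaches 8(W), 7(W), 4(W), all W → L
n=11: reaches L-position 9 → W
n=12: reaches L-position 10 → W
n=13: reaches L-position 10 → W
n=14: only reaches 12(W), 11(W), 8(W), all W → L
n=15: reaches L-position 9 → W
From 15, the L positions reachable in one move are: 9.

Remove 6, leaving 9.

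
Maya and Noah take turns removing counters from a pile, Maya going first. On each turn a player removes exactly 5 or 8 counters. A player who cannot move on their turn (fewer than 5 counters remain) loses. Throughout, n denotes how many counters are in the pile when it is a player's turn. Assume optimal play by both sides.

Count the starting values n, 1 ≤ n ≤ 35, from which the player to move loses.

Classify positions by backward induction: terminal positions (no move available) are L. From any other position, the mover wins iff some move reaches an L.
n=0: no move → L
n=1: no move → L
n=2: no move → L
n=3: no move → L
n=4: no move → L
n=5: W (go to 0, an L position)
n=6: W (go to 1, an L position)
n=7: W (go to 2, an L position)
n=8: W (go to 3, an L position)
n=9: W (go to 4, an L position)
n=10: W (go to 2, an L position)
n=11: W (go to 3, an L position)
n=12: W (go to 4, an L position)
n=13: L (options 8(W), 5(W) are all W)
n=14: L (options 9(W), 6(W) are all W)
n=15: L (options 10(W), 7(W) are all W)
n=16: L (options 11(W), 8(W) are all W)
n=17: L (options 12(W), 9(W) are all W)
n=18: W (go to 13, an L position)
n=19: W (go to 14, an L position)
n=20: W (go to 15, an L position)
n=21: W (go to 16, an L position)
n=22: W (go to 17, an L position)
n=23: W (go to 15, an L position)
n=24: W (go to 16, an L position)
n=25: W (go to 17, an L position)
n=26: L (options 21(W), 18(W) are all W)
n=27: L (options 22(W), 19(W) are all W)
n=28: L (options 23(W), 20(W) are all W)
n=29: L (options 24(W), 21(W) are all W)
n=30: L (options 25(W), 22(W) are all W)
n=31: W (go to 26, an L position)
n=32: W (go to 27, an L position)
n=33: W (go to 28, an L position)
n=34: W (go to 29, an L position)
n=35: W (go to 30, an L position)
L entries with 1 ≤ n ≤ 35 (n=0 is outside the asked range and is not counted): n = 1, 2, 3, 4, 13, 14, 15, 16, 17, 26, 27, 28, 29, 30; that makes 14.

14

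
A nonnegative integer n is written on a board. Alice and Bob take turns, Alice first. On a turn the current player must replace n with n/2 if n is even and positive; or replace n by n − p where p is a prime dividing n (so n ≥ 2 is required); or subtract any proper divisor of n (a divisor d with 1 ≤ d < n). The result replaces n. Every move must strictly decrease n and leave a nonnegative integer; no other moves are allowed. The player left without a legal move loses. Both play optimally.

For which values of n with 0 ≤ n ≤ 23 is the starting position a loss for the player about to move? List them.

Compute win/loss labels from the base case upward. A position with no move is L. Any other position is W if it can reach an L in one move, else L.
n=0: no move → L
n=1: no move → L
n=2: W (go to 0, an L position)
n=3: W (go to 0, an L position)
n=4: L (options 2(W), 3(W) are all W)
n=5: W (go to 0, an L position)
n=6: W (go to 4, an L position)
n=7: W (go to 0, an L position)
n=8: W (go to 4, an L position)
n=9: L (options 6(W), 8(W) are all W)
n=10: W (go to 9, an L position)
n=11: W (go to 0, an L position)
n=12: W (go to 9, an L position)
n=13: W (go to 0, an L position)
n=14: L (options 7(W), 12(W), 13(W) are all W)
n=15: W (go to 14, an L position)
n=16: W (go to 14, an L position)
n=17: W (go to 0, an L position)
n=18: W (go to 9, an L position)
n=19: W (go to 0, an L position)
n=20: L (options 10(W), 15(W), 16(W), 18(W), 19(W) are all W)
n=21: W (go to 14, an L position)
n=22: W (go to 20, an L position)
n=23: W (go to 0, an L position)
Reading off the rows marked L gives the requested list; there are 6 such values of n.

0, 1, 4, 9, 14, 20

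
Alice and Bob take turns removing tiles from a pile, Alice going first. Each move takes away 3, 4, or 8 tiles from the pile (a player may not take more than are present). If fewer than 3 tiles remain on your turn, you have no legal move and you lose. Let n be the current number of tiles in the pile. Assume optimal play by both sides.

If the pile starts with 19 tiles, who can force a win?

Bob wins.

Work bottom-up. With no move the player to move loses. Otherwise the position is W if at least one move leads to an L position for the opponent, and L if every move leads to a W.
n=0: no move → L
n=1: no move → L
n=2: no move → L
n=3: W (go to 0, an L position)
n=4: W (go to 1, an L position)
n=5: W (go to 2, an L position)
n=6: W (go to 2, an L position)
n=7: L (options 4(W), 3(W) are all W)
n=8: W (go to 0, an L position)
n=9: W (go to 1, an L position)
n=10: W (go to 7, an L position)
n=11: W (go to 7, an L position)
n=12: L (options 9(W), 8(W), 4(W) are all W)
n=13: L (options 10(W), 9(W), 5(W) are all W)
n=14: L (options 11(W), 10(W), 6(W) are all W)
n=15: W (go to 12, an L position)
n=16: W (go to 13, an L position)
n=17: W (go to 14, an L position)
n=18: W (go to 14, an L position)
n=19: L (options 16(W), 15(W), 11(W) are all W)
The starting position 19 is L: whatever Alice does, the opponent receives a W position.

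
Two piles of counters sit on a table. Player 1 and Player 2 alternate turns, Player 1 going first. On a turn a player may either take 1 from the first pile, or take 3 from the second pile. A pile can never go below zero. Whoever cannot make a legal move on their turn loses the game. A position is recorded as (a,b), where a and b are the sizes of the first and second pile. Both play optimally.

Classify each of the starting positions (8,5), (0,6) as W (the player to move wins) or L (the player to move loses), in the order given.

Build the W/L table. Terminal = L. A non-terminal position is W if it has a move to some L; otherwise it is L.
No move ever increases a pile, so every position that can arise here has a ≤ 8 and b ≤ 6; it is enough to label the cells with 0 ≤ a ≤ 8 and 0 ≤ b ≤ 6.
Every move lowers a or b (never raises either), so fill the grid row by row in increasing a, and left to right within a row: each cell's successors are then already labelled.
      b=0  b=1  b=2  b=3  b=4  b=5  b=6
a=0:    L    L    L    W    W    W    L
a=1:    W    W    W    L    L    L    W
a=2:    L    L    L    W    W    W    L
a=3:    W    W    W    L    L    L    W
a=4:    L    L    L    W    W    W    L
a=5:    W    W    W    L    L    L    W
a=6:    L    L    L    W    W    W    L
a=7:    W    W    W    L    L    L    W
a=8:    L    L    L    W    W    W    L
Cells with no legal move (terminal, hence L): (0,0), (0,1), (0,2).
The remaining L cells, each justified by listing all of its moves:
(0,6): only reaches (0,3)(W), which is W → L
(1,3): only reaches (0,3)(W), (1,0)(W), all W → L
(1,4): only reaches (0,4)(W), (1,1)(W), all W → L
(1,5): only reaches (0,5)(W), (1,2)(W), all W → L
(2,0): only reaches (1,0)(W), which is W → L
(2,1): only reaches (1,1)(W), which is W → L
(2,2): only reaches (1,2)(W), which is W → L
(2,6): only reaches (1,6)(W), (2,3)(W), all W → L
(3,3): only reaches (2,3)(W), (3,0)(W), all W → L
(3,4): only reaches (2,4)(W), (3,1)(W), all W → L
(3,5): only reaches (2,5)(W), (3,2)(W), all W → L
(4,0): only reaches (3,0)(W), which is W → L
(4,1): only reaches (3,1)(W), which is W → L
(4,2): only reaches (3,2)(W), which is W → L
(4,6): only reaches (3,6)(W), (4,3)(W), all W → L
(5,3): only reaches (4,3)(W), (5,0)(W), all W → L
(5,4): only reaches (4,4)(W), (5,1)(W), all W → L
(5,5): only reaches (4,5)(W), (5,2)(W), all W → L
(6,0): only reaches (5,0)(W), which is W → L
(6,1): only reaches (5,1)(W), which is W → L
(6,2): only reaches (5,2)(W), which is W → L
(6,6): only reaches (5,6)(W), (6,3)(W), all W → L
(7,3): only reaches (6,3)(W), (7,0)(W), all W → L
(7,4): only reaches (6,4)(W), (7,1)(W), all W → L
(7,5): only reaches (6,5)(W), (7,2)(W), all W → L
(8,0): only reaches (7,0)(W), which is W → L
(8,1): only reaches (7,1)(W), which is W → L
(8,2): only reaches (7,2)(W), which is W → L
(8,6): only reaches (7,6)(W), (8,3)(W), all W → L
Every other cell has at least one move into one of the L cells above, so it is W.
(8,5): the move to (7,5) reaches an L cell, so W
(0,6): one of the L cells justified above, so L

(8,5): W, (0,6): L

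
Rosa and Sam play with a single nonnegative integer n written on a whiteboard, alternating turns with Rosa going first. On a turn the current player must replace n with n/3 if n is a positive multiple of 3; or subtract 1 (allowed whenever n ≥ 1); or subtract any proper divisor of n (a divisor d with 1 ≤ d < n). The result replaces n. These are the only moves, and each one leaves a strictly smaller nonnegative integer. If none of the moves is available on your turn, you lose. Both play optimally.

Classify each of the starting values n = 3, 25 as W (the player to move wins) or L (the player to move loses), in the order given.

Build the W/L table. Terminal = L. A non-terminal position is W if it has a move to some L; otherwise it is L.
n=0: no move → L
n=1: reaches L-position 0 → W
n=2: only reaches 1(W), which is W → L
n=3: reaches L-position 2 → W
n=4: reaches L-position 2 → W
n=5: only reaches 4(W), which is W → L
n=6: reaches L-position 2 → W
n=7: only reaches 6(W), which is W → L
n=8: reaches L-position 7 → W
n=9: only reaches 3(W), 6(W), 8(W), all W → L
n=10: reaches L-position 5 → W
n=11: only reaches 10(W), which is W → L
n=12: reaches L-position 9 → W
n=13: only reaches 12(W), which is W → L
n=14: reaches L-position 7 → W
n=15: reaches L-position 5 → W
n=16: only reaches 8(W), 12(W), 14(W), 15(W), all W → L
n=17: reaches L-position 16 → W
n=18: reaches L-position 9 → W
n=19: only reaches 18(W), which is W → L
n=20: reaches L-position 16 → W
n=21: reaches L-position 7 → W
n=22: reaches L-position 11 → W
n=23: only reaches 22(W), which is W → L
n=24: reaches L-position 16 → W
n=25: only reaches 20(W), 24(W), all W → L

3: W, 25: L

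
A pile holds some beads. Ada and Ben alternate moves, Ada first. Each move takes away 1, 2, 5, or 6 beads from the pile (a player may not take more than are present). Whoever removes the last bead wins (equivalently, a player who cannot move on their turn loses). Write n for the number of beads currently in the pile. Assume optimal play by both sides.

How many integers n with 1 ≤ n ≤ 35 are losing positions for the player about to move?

Use the standard recursion: the mover loses at a terminal position; elsewhere, the mover wins exactly when some move hands the opponent an L position.
n=0: no move → L
n=1: W (go to 0, an L position)
n=2: W (go to 0, an L position)
n=3: L (options 2(W), 1(W) are all W)
n=4: W (go to 3, an L position)
n=5: W (go to 3, an L position)
n=6: W (go to 0, an L position)
n=7: L (options 6(W), 5(W), 2(W), 1(W) are all W)
n=8: W (go to 7, an L position)
n=9: W (go to 7, an L position)
n=10: L (options 9(W), 8(W), 5(W), 4(W) are all W)
n=11: W (go to 10, an L position)
n=12: W (go to 10, an L position)
n=13: W (go to 7, an L position)
n=14: L (options 13(W), 12(W), 9(W), 8(W) are all W)
n=15: W (go to 14, an L position)
n=16: W (go to 14, an L position)
n=17: L (options 16(W), 15(W), 12(W), 11(W) are all W)
n=18: W (go to 17, an L position)
n=19: W (go to 17, an L position)
n=20: W (go to 14, an L position)
n=21: L (options 20(W), 19(W), 16(W), 15(W) are all W)
n=22: W (go to 21, an L position)
n=23: W (go to 21, an L position)
n=24: L (options 23(W), 22(W), 19(W), 18(W) are all W)
n=25: W (go to 24, an L position)
n=26: W (go to 24, an L position)
n=27: W (go to 21, an L position)
n=28: L (options 27(W), 26(W), 23(W), 22(W) are all W)
n=29: W (go to 28, an L position)
n=30: W (go to 28, an L position)
n=31: L (options 30(W), 29(W), 26(W), 25(W) are all W)
n=32: W (go to 31, an L position)
n=33: W (go to 31, an L position)
n=34: W (go to 28, an L position)
n=35: L (options 34(W), 33(W), 30(W), 29(W) are all W)
L entries with 1 ≤ n ≤ 35 (n=0 is outside the asked range and is not counted): n = 3, 7, 10, 14, 17, 21, 24, 28, 31, 35; that makes 10.

10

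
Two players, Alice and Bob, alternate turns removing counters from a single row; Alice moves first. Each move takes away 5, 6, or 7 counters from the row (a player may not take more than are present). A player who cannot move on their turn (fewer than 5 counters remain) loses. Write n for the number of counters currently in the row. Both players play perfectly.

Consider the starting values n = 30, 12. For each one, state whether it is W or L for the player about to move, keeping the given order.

30: W, 12: L

Classify positions by backward induction: terminal positions (no move available) are L. From any other position, the mover wins iff some move reaches an L.
n=0: no move → L
n=1: no move → L
n=2: no move → L
n=3: no move → L
n=4: no move → L
n=5: W (go to 0, an L position)
n=6: W (go to 1, an L position)
n=7: W (go to 2, an L position)
n=8: W (go to 3, an L position)
n=9: W (go to 4, an L position)
n=10: W (go to 4, an L position)
n=11: W (go to 4, an L position)
n=12: L (options 7(W), 6(W), 5(W) are all W)
n=13: L (options 8(W), 7(W), 6(W) are all W)
n=14: L (options 9(W), 8(W), 7(W) are all W)
n=15: L (options 10(W), 9(W), 8(W) are all W)
n=16: L (options 11(W), 10(W), 9(W) are all W)
n=17: W (go to 12, an L position)
n=18: W (go to 13, an L position)
n=19: W (go to 14, an L position)
n=20: W (go to 15, an L position)
n=21: W (go to 16, an L position)
n=22: W (go to 16, an L position)
n=23: W (go to 16, an L position)
n=24: L (options 19(W), 18(W), 17(W) are all W)
n=25: L (options 20(W), 19(W), 18(W) are all W)
n=26: L (options 21(W), 20(W), 19(W) are all W)
n=27: L (options 22(W), 21(W), 20(W) are all W)
n=28: L (options 23(W), 22(W), 21(W) are all W)
n=29: W (go to 24, an L position)
n=30: W (go to 25, an L position)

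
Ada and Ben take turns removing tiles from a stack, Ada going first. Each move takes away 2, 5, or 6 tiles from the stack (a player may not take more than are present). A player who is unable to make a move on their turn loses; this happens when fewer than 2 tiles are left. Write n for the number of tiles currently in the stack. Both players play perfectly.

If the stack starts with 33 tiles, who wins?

Classify positions by backward induction: terminal positions (no move available) are L. From any other position, the mover wins iff some move reaches an L.
n=0: no move → L
n=1: no move → L
n=2: reaches L-position 0 → W
n=3: reaches L-position 1 → W
n=4: only reaches 2(W), which is W → L
n=5: reaches L-position 0 → W
n=6: reaches L-position 4 → W
n=7: reaches L-position 1 → W
n=8: only reaches 6(W), 3(W), 2(W), all W → L
n=9: reaches L-position 4 → W
n=10: reaches L-position 8 → W
n=11: only reaches 9(W), 6(W), 5(W), all W → L
n=12: only reaches 10(W), 7(W), 6(W), all W → L
n=13: reaches L-position 11 → W
n=14: reaches L-position 12 → W
n=15: only reaches 13(W), 10(W), 9(W), all W → L
n=16: reaches L-position 11 → W
n=17: reaches L-position 15 → W
n=18: reaches L-position 12 → W
n=19: only reaches 17(W), 14(W), 13(W), all W → L
n=20: reaches L-position 15 → W
n=21: reaches L-position 19 → W
n=22: only reaches 20(W), 17(W), 16(W), all W → L
n=23: only reaches 21(W), 18(W), 17(W), all W → L
n=24: reaches L-position 22 → W
n=25: reaches L-position 23 → W
n=26: only reaches 24(W), 21(W), 20(W), all W → L
n=27: reaches L-position 22 → W
n=28: reaches L-position 26 → W
n=29: reaches L-position 23 → W
n=30: only reaches 28(W), 25(W), 24(W), all W → L
n=31: reaches L-position 26 → W
n=32: reaches L-position 30 → W
n=33: only reaches 31(W), 28(W), 27(W), all W → L
Every move from 33 reaches a W position, so the mover loses.

Ben wins.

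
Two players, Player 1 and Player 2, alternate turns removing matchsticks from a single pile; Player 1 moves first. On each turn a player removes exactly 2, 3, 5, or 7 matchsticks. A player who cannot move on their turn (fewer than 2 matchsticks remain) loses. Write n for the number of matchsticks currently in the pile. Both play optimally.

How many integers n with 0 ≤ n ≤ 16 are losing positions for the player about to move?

Work bottom-up. With no move the player to move loses. Otherwise the position is W if at least one move leads to an L position for the opponent, and L if every move leads to a W.
n=0: no move → L
n=1: no move → L
n=2: →0(L), so W
n=3: →1(L), so W
n=4: →1(L), so W
n=5: →0(L), so W
n=6: →1(L), so W
n=7: →0(L), so W
n=8: →1(L), so W
n=9: →7(W), 6(W), 4(W), 2(W) — all W, so L
n=10: →8(W), 7(W), 5(W), 3(W) — all W, so L
n=11: →9(L), so W
n=12: →10(L), so W
n=13: →10(L), so W
n=14: →9(L), so W
n=15: →10(L), so W
n=16: →9(L), so W
L entries with 0 ≤ n ≤ 16: n = 0, 1, 9, 10; that makes 4.

4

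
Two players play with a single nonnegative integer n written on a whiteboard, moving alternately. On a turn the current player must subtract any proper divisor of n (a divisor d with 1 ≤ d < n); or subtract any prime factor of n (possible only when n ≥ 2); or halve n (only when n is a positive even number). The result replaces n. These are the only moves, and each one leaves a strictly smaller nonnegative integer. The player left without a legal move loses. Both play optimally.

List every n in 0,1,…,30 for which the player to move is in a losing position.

Label each position W (a win for the player to move) or L (a loss). A position with no legal move is L; any other position is W exactly when some move reaches an L, and L when every move reaches a W.
n=0: no move → L
n=1: no move → L
n=2: can move to 0, which is L ⇒ W
n=3: can move to 0, which is L ⇒ W
n=4: moves to 2(W), 3(W); every one is W ⇒ L
n=5: can move to 0, which is L ⇒ W
n=6: can move to 4, which is L ⇒ W
n=7: can move to 0, which is L ⇒ W
n=8: can move to 4, which is L ⇒ W
n=9: moves to 6(W), 8(W); every one is W ⇒ L
n=10: can move to 9, which is L ⇒ W
n=11: can move to 0, which is L ⇒ W
n=12: can move to 9, which is L ⇒ W
n=13: can move to 0, which is L ⇒ W
n=14: moves to 7(W), 12(W), 13(W); every one is W ⇒ L
n=15: can move to 14, which is L ⇒ W
n=16: can move to 14, which is L ⇒ W
n=17: can move to 0, which is L ⇒ W
n=18: can move to 9, which is L ⇒ W
n=19: can move to 0, which is L ⇒ W
n=20: moves to 10(W), 15(W), 16(W), 18(W), 19(W); every one is W ⇒ L
n=21: can move to 14, which is L ⇒ W
n=22: can move to 20, which is L ⇒ W
n=23: can move to 0, which is L ⇒ W
n=24: can move to 20, which is L ⇒ W
n=25: can move to 20, which is L ⇒ W
n=26: moves to 13(W), 24(W), 25(W); every one is W ⇒ L
n=27: can move to 26, which is L ⇒ W
n=28: can move to 14, which is L ⇒ W
n=29: can move to 0, which is L ⇒ W
n=30: can move to 20, which is L ⇒ W
Reading off the rows marked L gives the requested list; there are 7 such values of n.

0, 1, 4, 9, 14, 20, 26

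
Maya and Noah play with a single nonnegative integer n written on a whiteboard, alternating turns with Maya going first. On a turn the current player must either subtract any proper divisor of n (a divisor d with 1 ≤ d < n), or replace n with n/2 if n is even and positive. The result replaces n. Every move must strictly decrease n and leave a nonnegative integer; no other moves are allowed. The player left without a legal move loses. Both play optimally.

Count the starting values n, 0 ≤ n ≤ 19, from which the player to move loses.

Classify positions by backward induction: terminal positions (no move available) are L. From any other position, the mover wins iff some move reaches an L.
n=0: no move → L
n=1: no move → L
n=2: W (go to 1, an L position)
n=3: L (sole option 2(W) is W)
n=4: W (go to 3, an L position)
n=5: L (sole option 4(W) is W)
n=6: W (go to 3, an L position)
n=7: L (sole option 6(W) is W)
n=8: W (go to 7, an L position)
n=9: L (options 6(W), 8(W) are all W)
n=10: W (go to 5, an L position)
n=11: L (sole option 10(W) is W)
n=12: W (go to 9, an L position)
n=13: L (sole option 12(W) is W)
n=14: W (go to 7, an L position)
n=15: L (options 10(W), 12(W), 14(W) are all W)
n=16: W (go to 15, an L position)
n=17: L (sole option 16(W) is W)
n=18: W (go to 9, an L position)
n=19: L (sole option 18(W) is W)
L entries with 0 ≤ n ≤ 19: n = 0, 1, 3, 5, 7, 9, 11, 13, 15, 17, 19; that makes 11.

11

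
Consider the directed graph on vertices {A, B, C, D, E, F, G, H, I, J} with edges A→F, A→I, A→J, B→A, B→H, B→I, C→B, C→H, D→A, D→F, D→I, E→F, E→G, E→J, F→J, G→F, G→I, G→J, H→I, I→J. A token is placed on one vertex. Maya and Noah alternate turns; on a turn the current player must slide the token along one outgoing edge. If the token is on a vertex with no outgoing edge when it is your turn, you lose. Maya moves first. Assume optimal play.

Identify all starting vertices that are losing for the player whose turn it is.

D, H, J

Work bottom-up. With no move the player to move loses. Otherwise the position is W if at least one move leads to an L position for the opponent, and L if every move leads to a W.
Every edge goes from a vertex to one that appears earlier in the order J, I, F, H, G, A, D, B, C, E, so processing vertices in that order labels each vertex after all of its successors.
J: no outgoing edge → L
I: W (go to J, an L position)
F: W (go to J, an L position)
H: L (sole option I(W) is W)
G: W (go to J, an L position)
A: W (go to J, an L position)
D: L (options A(W), F(W), I(W) are all W)
B: W (go to H, an L position)
C: W (go to H, an L position)
E: W (go to J, an L position)
The losing starting vertices are exactly the entries labelled L in this table (3 of them).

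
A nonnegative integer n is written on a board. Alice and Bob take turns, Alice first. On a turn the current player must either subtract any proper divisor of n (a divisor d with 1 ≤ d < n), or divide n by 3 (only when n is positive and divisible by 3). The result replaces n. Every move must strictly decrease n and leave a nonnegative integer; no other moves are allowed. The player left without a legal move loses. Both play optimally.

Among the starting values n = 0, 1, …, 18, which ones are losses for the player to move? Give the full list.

Classify positions by backward induction: terminal positions (no move available) are L. From any other position, the mover wins iff some move reaches an L.
n=0: no move → L
n=1: no move → L
n=2: →1(L), so W
n=3: →1(L), so W
n=4: →2(W), 3(W) — all W, so L
n=5: →4(L), so W
n=6: →4(L), so W
n=7: →6(W) only, which is W, so L
n=8: →4(L), so W
n=9: →3(W), 6(W), 8(W) — all W, so L
n=10: →9(L), so W
n=11: →10(W) only, which is W, so L
n=12: →4(L), so W
n=13: →12(W) only, which is W, so L
n=14: →7(L), so W
n=15: →5(W), 10(W), 12(W), 14(W) — all W, so L
n=16: →15(L), so W
n=17: →16(W) only, which is W, so L
n=18: →9(L), so W
Reading off the rows marked L gives the requested list; there are 9 such values of n.

0, 1, 4, 7, 9, 11, 13, 15, 17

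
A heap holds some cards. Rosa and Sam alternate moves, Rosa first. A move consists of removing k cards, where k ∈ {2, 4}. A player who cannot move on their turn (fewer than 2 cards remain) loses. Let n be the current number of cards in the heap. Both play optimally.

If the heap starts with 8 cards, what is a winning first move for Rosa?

Use the standard recursion: the mover loses at a terminal position; elsewhere, the mover wins exactly when some move hands the opponent an L position.
n=0: no move → L
n=1: no move → L
n=2: can move to 0, which is L ⇒ W
n=3: can move to 1, which is L ⇒ W
n=4: can move to 0, which is L ⇒ W
n=5: can move to 1, which is L ⇒ W
n=6: moves to 4(W), 2(W); every one is W ⇒ L
n=7: moves to 5(W), 3(W); every one is W ⇒ L
n=8: can move to 6, which is L ⇒ W
From 8, the L positions reachable in one move are: 6.

Remove 2, leaving 6.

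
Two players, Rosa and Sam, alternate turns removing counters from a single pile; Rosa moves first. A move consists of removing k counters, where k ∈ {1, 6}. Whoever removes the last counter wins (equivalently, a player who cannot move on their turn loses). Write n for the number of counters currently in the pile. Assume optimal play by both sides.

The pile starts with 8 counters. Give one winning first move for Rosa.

Work bottom-up. With no move the player to move loses. Otherwise the position is W if at least one move leads to an L position for the opponent, and L if every move leads to a W.
n=0: no move → L
n=1: W (go to 0, an L position)
n=2: L (sole option 1(W) is W)
n=3: W (go to 2, an L position)
n=4: L (sole option 3(W) is W)
n=5: W (go to 4, an L position)
n=6: W (go to 0, an L position)
n=7: L (options 6(W), 1(W) are all W)
n=8: W (go to 7, an L position)
From 8, the L positions reachable in one move are: 7, 2. Any move reaching one of these is winning.

Remove 1, leaving 7.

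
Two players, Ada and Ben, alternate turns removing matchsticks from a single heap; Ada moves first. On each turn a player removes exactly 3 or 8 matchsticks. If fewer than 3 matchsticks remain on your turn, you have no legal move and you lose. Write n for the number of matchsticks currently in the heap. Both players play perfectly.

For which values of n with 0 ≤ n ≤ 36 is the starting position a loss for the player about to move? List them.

0, 1, 2, 6, 7, 11, 12, 13, 17, 18, 22, 23, 24, 28, 29, 33, 34, 35

Use the standard recursion: the mover loses at a terminal position; elsewhere, the mover wins exactly when some move hands the opponent an L position.
n=0: no move → L
n=1: no move → L
n=2: no move → L
n=3: reaches L-position 0 → W
n=4: reaches L-position 1 → W
n=5: reaches L-position 2 → W
n=6: only reaches 3(W), which is W → L
n=7: only reaches 4(W), which is W → L
n=8: reaches L-position 0 → W
n=9: reaches L-position 6 → W
n=10: reaches L-position 7 → W
n=11: only reaches 8(W), 3(W), all W → L
n=12: only reaches 9(W), 4(W), all W → L
n=13: only reaches 10(W), 5(W), all W → L
n=14: reaches L-position 11 → W
n=15: reaches L-position 12 → W
n=16: reaches L-position 13 → W
n=17: only reaches 14(W), 9(W), all W → L
n=18: only reaches 15(W), 10(W), all W → L
n=19: reaches L-position 11 → W
n=20: reaches L-position 17 → W
n=21: reaches L-position 18 → W
n=22: only reaches 19(W), 14(W), all W → L
n=23: only reaches 20(W), 15(W), all W → L
n=24: only reaches 21(W), 16(W), all W → L
n=25: reaches L-position 22 → W
n=26: reaches L-position 23 → W
n=27: reaches L-position 24 → W
n=28: only reaches 25(W), 20(W), all W → L
n=29: only reaches 26(W), 21(W), all W → L
n=30: reaches L-position 22 → W
n=31: reaches L-position 28 → W
n=32: reaches L-position 29 → W
n=33: only reaches 30(W), 25(W), all W → L
n=34: only reaches 31(W), 26(W), all W → L
n=35: only reaches 32(W), 27(W), all W → L
n=36: reaches L-position 33 → W
The losing starting values of n are exactly the entries labelled L in this table (18 of them).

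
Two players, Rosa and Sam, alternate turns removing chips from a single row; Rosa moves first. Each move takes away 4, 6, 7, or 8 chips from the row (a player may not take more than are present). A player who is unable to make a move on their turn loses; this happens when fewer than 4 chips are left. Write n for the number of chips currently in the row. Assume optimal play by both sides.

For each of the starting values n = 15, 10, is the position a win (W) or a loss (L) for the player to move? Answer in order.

15: L, 10: W

Classify positions by backward induction: terminal positions (no move available) are L. From any other position, the mover wins iff some move reaches an L.
n=0: no move → L
n=1: no move → L
n=2: no move → L
n=3: no move → L
n=4: can move to 0, which is L ⇒ W
n=5: can move to 1, which is L ⇒ W
n=6: can move to 2, which is L ⇒ W
n=7: can move to 3, which is L ⇒ W
n=8: can move to 2, which is L ⇒ W
n=9: can move to 3, which is L ⇒ W
n=10: can move to 3, which is L ⇒ W
n=11: can move to 3, which is L ⇒ W
n=12: moves to 8(W), 6(W), 5(W), 4(W); every one is W ⇒ L
n=13: moves to 9(W), 7(W), 6(W), 5(W); every one is W ⇒ L
n=14: moves to 10(W), 8(W), 7(W), 6(W); every one is W ⇒ L
n=15: moves to 11(W), 9(W), 8(W), 7(W); every one is W ⇒ L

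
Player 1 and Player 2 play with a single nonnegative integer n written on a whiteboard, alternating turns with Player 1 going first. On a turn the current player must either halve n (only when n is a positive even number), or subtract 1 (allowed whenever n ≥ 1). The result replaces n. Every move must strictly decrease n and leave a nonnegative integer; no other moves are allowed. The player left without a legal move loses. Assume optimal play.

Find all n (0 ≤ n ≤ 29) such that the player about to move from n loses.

0, 2, 5, 7, 9, 11, 13, 15, 17, 19, 21, 23, 25, 27, 29

Build the W/L table. Terminal = L. A non-terminal position is W if it has a move to some L; otherwise it is L.
n=0: no move → L
n=1: can move to 0, which is L ⇒ W
n=2: the only move is to 1(W), a W ⇒ L
n=3: can move to 2, which is L ⇒ W
n=4: can move to 2, which is L ⇒ W
n=5: the only move is to 4(W), a W ⇒ L
n=6: can move to 5, which is L ⇒ W
n=7: the only move is to 6(W), a W ⇒ L
n=8: can move to 7, which is L ⇒ W
n=9: the only move is to 8(W), a W ⇒ L
n=10: can move to 5, which is L ⇒ W
n=11: the only move is to 10(W), a W ⇒ L
n=12: can move to 11, which is L ⇒ W
n=13: the only move is to 12(W), a W ⇒ L
n=14: can move to 7, which is L ⇒ W
n=15: the only move is to 14(W), a W ⇒ L
n=16: can move to 15, which is L ⇒ W
n=17: the only move is to 16(W), a W ⇒ L
n=18: can move to 9, which is L ⇒ W
n=19: the only move is to 18(W), a W ⇒ L
n=20: can move to 19, which is L ⇒ W
n=21: the only move is to 20(W), a W ⇒ L
n=22: can move to 11, which is L ⇒ W
n=23: the only move is to 22(W), a W ⇒ L
n=24: can move to 23, which is L ⇒ W
n=25: the only move is to 24(W), a W ⇒ L
n=26: can move to 13, which is L ⇒ W
n=27: the only move is to 26(W), a W ⇒ L
n=28: can move to 27, which is L ⇒ W
n=29: the only move is to 28(W), a W ⇒ L
Reading off the rows marked L gives the requested list; there are 15 such values of n.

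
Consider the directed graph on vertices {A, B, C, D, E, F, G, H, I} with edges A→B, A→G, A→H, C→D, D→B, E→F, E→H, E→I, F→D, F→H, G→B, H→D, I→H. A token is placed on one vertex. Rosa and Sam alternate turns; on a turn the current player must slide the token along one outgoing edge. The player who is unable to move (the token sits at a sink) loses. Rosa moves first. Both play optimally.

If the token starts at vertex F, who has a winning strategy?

Rosa wins.

Label each position W (a win for the player to move) or L (a loss). A position with no legal move is L; any other position is W exactly when some move reaches an L, and L when every move reaches a W.
Every edge goes from a vertex to one that appears earlier in the order B, D, H, F, C, I, E, G, A, so processing vertices in that order labels each vertex after all of its successors.
B: no outgoing edge → L
D: reaches L-position B → W
H: only reaches D(W), which is W → L
F: reaches L-position H → W
C: only reaches D(W), which is W → L
I: reaches L-position H → W
E: reaches L-position H → W
G: reaches L-position B → W
A: reaches L-position H → W
The starting position F is W: Rosa should move to H, handing over an L position.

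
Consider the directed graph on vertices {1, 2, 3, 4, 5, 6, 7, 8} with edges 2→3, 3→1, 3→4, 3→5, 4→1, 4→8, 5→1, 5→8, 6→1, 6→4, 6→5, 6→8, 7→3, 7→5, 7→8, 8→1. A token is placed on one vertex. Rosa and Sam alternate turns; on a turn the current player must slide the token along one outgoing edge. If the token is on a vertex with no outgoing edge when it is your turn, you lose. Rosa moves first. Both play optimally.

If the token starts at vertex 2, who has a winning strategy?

Sam wins.

Use the standard recursion: the mover loses at a terminal position; elsewhere, the mover wins exactly when some move hands the opponent an L position.
Every edge goes from a vertex to one that appears earlier in the order 1, 8, 4, 5, 3, 7, 2, 6, so processing vertices in that order labels each vertex after all of its successors.
1: no outgoing edge → L
8: W (go to 1, an L position)
4: W (go to 1, an L position)
5: W (go to 1, an L position)
3: W (go to 1, an L position)
7: L (options 3(W), 5(W), 8(W) are all W)
2: L (sole option 3(W) is W)
6: W (go to 1, an L position)
Every move from 2 reaches a W position, so the mover loses.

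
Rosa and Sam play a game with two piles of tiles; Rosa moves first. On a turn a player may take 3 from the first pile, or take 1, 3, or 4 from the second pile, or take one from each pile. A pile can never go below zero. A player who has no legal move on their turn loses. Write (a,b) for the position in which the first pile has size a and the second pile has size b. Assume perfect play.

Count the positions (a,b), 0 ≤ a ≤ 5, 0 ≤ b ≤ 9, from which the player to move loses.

Classify positions by backward induction: terminal positions (no move available) are L. From any other position, the mover wins iff some move reaches an L.
Every move lowers a or b (never raises either), so fill the grid row by row in increasing a, and left to right within a row: each cell's successors are then already labelled.
      b=0  b=1  b=2  b=3  b=4  b=5  b=6  b=7  b=8  b=9
a=0:    L    W    L    W    W    W    W    L    W    L
a=1:    L    W    L    W    W    W    W    L    W    L
a=2:    L    W    L    W    W    W    W    L    W    L
a=3:    W    W    W    W    L    W    L    W    W    W
a=4:    W    L    W    L    W    W    W    W    L    W
a=5:    W    L    W    L    W    W    W    W    L    W
Cells with no legal move (terminal, hence L): (0,0), (1,0), (2,0).
The remaining L cells, each justified by listing all of its moves:
(0,2): only reaches (0,1)(W), which is W → L
(0,7): only reaches (0,6)(W), (0,4)(W), (0,3)(W), all W → L
(0,9): only reaches (0,8)(W), (0,6)(W), (0,5)(W), all W → L
(1,2): only reaches (1,1)(W), (0,1)(W), all W → L
(1,7): only reaches (1,6)(W), (1,4)(W), (1,3)(W), (0,6)(W), all W → L
(1,9): only reaches (1,8)(W), (1,6)(W), (1,5)(W), (0,8)(W), all W → L
(2,2): only reaches (2,1)(W), (1,1)(W), all W → L
(2,7): only reaches (2,6)(W), (2,4)(W), (2,3)(W), (1,6)(W), all W → L
(2,9): only reaches (2,8)(W), (2,6)(W), (2,5)(W), (1,8)(W), all W → L
(3,4): only reaches (0,4)(W), (3,3)(W), (3,1)(W), (3,0)(W), (2,3)(W), all W → L
(3,6): only reaches (0,6)(W), (3,5)(W), (3,3)(W), (3,2)(W), (2,5)(W), all W → L
(4,1): only reaches (1,1)(W), (4,0)(W), (3,0)(W), all W → L
(4,3): only reaches (1,3)(W), (4,2)(W), (4,0)(W), (3,2)(W), all W → L
(4,8): only reaches (1,8)(W), (4,7)(W), (4,5)(W), (4,4)(W), (3,7)(W), all W → L
(5,1): only reaches (2,1)(W), (5,0)(W), (4,0)(W), all W → L
(5,3): only reaches (2,3)(W), (5,2)(W), (5,0)(W), (4,2)(W), all W → L
(5,8): only reaches (2,8)(W), (5,7)(W), (5,5)(W), (5,4)(W), (4,7)(W), all W → L
Every other cell has at least one move into one of the L cells above, so it is W.
L cells per row: a=0: 4, a=1: 4, a=2: 4, a=3: 2, a=4: 3, a=5: 3; total 20.

20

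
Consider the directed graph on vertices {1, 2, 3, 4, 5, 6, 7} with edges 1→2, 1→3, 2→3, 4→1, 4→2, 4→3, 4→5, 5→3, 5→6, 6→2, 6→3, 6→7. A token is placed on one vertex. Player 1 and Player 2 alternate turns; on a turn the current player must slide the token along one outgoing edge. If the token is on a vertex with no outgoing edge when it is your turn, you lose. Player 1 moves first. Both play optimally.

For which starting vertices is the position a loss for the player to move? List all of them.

3, 7

Build the W/L table. Terminal = L. A non-terminal position is W if it has a move to some L; otherwise it is L.
Every edge goes from a vertex to one that appears earlier in the order 7, 3, 2, 6, 5, 1, 4, so processing vertices in that order labels each vertex after all of its successors.
7: no outgoing edge → L
3: no outgoing edge → L
2: W (go to 3, an L position)
6: W (go to 3, an L position)
5: W (go to 3, an L position)
1: W (go to 3, an L position)
4: W (go to 3, an L position)
Reading off the rows marked L gives the requested list; there are 2 such vertices.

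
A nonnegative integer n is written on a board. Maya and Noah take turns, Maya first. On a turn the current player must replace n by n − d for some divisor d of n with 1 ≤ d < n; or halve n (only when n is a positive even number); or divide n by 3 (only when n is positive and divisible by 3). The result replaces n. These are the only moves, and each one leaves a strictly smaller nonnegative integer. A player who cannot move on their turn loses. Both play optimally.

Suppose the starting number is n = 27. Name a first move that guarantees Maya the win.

Move to 9.

Positions with no move are L. A position that does have a move is losing for the player to move precisely when every available move leads to a winning position for the opponent. Fill in the labels:
n=0: no move → L
n=1: no move → L
n=2: W (go to 1, an L position)
n=3: W (go to 1, an L position)
n=4: L (options 2(W), 3(W) are all W)
n=5: W (go to 4, an L position)
n=6: W (go to 4, an L position)
n=7: L (sole option 6(W) is W)
n=8: W (go to 4, an L position)
n=9: L (options 3(W), 6(W), 8(W) are all W)
n=10: W (go to 9, an L position)
n=11: L (sole option 10(W) is W)
n=12: W (go to 4, an L position)
n=13: L (sole option 12(W) is W)
n=14: W (go to 7, an L position)
n=15: L (options 5(W), 10(W), 12(W), 14(W) are all W)
n=16: W (go to 15, an L position)
n=17: L (sole option 16(W) is W)
n=18: W (go to 9, an L position)
n=19: L (sole option 18(W) is W)
n=20: W (go to 15, an L position)
n=21: W (go to 7, an L position)
n=22: W (go to 11, an L position)
n=23: L (sole option 22(W) is W)
n=24: W (go to 23, an L position)
n=25: L (options 20(W), 24(W) are all W)
n=26: W (go to 13, an L position)
n=27: W (go to 9, an L position)
From 27, the L positions reachable in one move are: 9.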